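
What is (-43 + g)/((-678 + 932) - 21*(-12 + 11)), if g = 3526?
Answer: 3483/275 ≈ 12.665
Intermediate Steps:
(-43 + g)/((-678 + 932) - 21*(-12 + 11)) = (-43 + 3526)/((-678 + 932) - 21*(-12 + 11)) = 3483/(254 - 21*(-1)) = 3483/(254 + 21) = 3483/275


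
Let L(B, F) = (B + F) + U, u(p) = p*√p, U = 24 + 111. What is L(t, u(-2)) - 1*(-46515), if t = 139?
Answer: 46789 - 2*I*√2 ≈ 46789.0 - 2.8284*I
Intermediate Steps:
U = 135
u(p) = p^(3/2)
L(B, F) = 135 + B + F (L(B, F) = (B + F) + 135 = 135 + B + F)
L(t, u(-2)) - 1*(-46515) = (135 + 139 + (-2)^(3/2)) - 1*(-46515) = (135 + 139 - 2*I*√2) + 46515 = (274 - 2*I*√2) + 46515 = 46789 - 2*I*√2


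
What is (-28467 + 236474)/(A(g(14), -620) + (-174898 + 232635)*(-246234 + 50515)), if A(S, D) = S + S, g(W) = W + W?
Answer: -208007/11300227847 ≈ -1.8407e-5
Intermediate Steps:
g(W) = 2*W
A(S, D) = 2*S
(-28467 + 236474)/(A(g(14), -620) + (-174898 + 232635)*(-246234 + 50515)) = (-28467 + 236474)/(2*(2*14) + (-174898 + 232635)*(-246234 + 50515)) = 208007/(2*28 + 57737*(-195719)) = 208007/(56 - 11300227903) = 208007/(-11300227847) = 208007*(-1/11300227847) = -208007/11300227847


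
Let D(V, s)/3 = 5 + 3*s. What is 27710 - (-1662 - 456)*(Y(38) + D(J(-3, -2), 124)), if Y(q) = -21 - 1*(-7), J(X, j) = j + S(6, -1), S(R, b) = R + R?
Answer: 2393516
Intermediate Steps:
S(R, b) = 2*R
J(X, j) = 12 + j (J(X, j) = j + 2*6 = j + 12 = 12 + j)
Y(q) = -14 (Y(q) = -21 + 7 = -14)
D(V, s) = 15 + 9*s (D(V, s) = 3*(5 + 3*s) = 15 + 9*s)
27710 - (-1662 - 456)*(Y(38) + D(J(-3, -2), 124)) = 27710 - (-1662 - 456)*(-14 + (15 + 9*124)) = 27710 - (-2118)*(-14 + (15 + 1116)) = 27710 - (-2118)*(-14 + 1131) = 27710 - (-2118)*1117 = 27710 - 1*(-2365806) = 27710 + 2365806 = 2393516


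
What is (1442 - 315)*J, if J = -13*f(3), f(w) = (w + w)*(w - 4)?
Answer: 87906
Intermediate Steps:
f(w) = 2*w*(-4 + w) (f(w) = (2*w)*(-4 + w) = 2*w*(-4 + w))
J = 78 (J = -26*3*(-4 + 3) = -26*3*(-1) = -13*(-6) = 78)
(1442 - 315)*J = (1442 - 315)*78 = 1127*78 = 87906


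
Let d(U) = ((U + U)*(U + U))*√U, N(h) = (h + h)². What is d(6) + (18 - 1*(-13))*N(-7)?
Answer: 6076 + 144*√6 ≈ 6428.7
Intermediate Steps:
N(h) = 4*h² (N(h) = (2*h)² = 4*h²)
d(U) = 4*U^(5/2) (d(U) = ((2*U)*(2*U))*√U = (4*U²)*√U = 4*U^(5/2))
d(6) + (18 - 1*(-13))*N(-7) = 4*6^(5/2) + (18 - 1*(-13))*(4*(-7)²) = 4*(36*√6) + (18 + 13)*(4*49) = 144*√6 + 31*196 = 144*√6 + 6076 = 6076 + 144*√6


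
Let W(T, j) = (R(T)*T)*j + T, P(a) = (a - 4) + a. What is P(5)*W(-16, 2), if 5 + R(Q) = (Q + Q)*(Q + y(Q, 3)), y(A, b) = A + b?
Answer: -177312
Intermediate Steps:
R(Q) = -5 + 2*Q*(3 + 2*Q) (R(Q) = -5 + (Q + Q)*(Q + (Q + 3)) = -5 + (2*Q)*(Q + (3 + Q)) = -5 + (2*Q)*(3 + 2*Q) = -5 + 2*Q*(3 + 2*Q))
P(a) = -4 + 2*a (P(a) = (-4 + a) + a = -4 + 2*a)
W(T, j) = T + T*j*(-5 + 4*T² + 6*T) (W(T, j) = ((-5 + 4*T² + 6*T)*T)*j + T = (T*(-5 + 4*T² + 6*T))*j + T = T*j*(-5 + 4*T² + 6*T) + T = T + T*j*(-5 + 4*T² + 6*T))
P(5)*W(-16, 2) = (-4 + 2*5)*(-16*(1 + 2*(-5 + 2*(-16)² + 2*(-16)*(3 - 16)))) = (-4 + 10)*(-16*(1 + 2*(-5 + 2*256 + 2*(-16)*(-13)))) = 6*(-16*(1 + 2*(-5 + 512 + 416))) = 6*(-16*(1 + 2*923)) = 6*(-16*(1 + 1846)) = 6*(-16*1847) = 6*(-29552) = -177312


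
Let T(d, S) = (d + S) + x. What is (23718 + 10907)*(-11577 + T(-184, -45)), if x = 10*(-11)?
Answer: -412591500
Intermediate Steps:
x = -110
T(d, S) = -110 + S + d (T(d, S) = (d + S) - 110 = (S + d) - 110 = -110 + S + d)
(23718 + 10907)*(-11577 + T(-184, -45)) = (23718 + 10907)*(-11577 + (-110 - 45 - 184)) = 34625*(-11577 - 339) = 34625*(-11916) = -412591500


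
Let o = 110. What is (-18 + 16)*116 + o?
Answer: -122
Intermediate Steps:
(-18 + 16)*116 + o = (-18 + 16)*116 + 110 = -2*116 + 110 = -232 + 110 = -122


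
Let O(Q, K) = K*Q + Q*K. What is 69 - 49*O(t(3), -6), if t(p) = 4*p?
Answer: 7125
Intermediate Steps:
O(Q, K) = 2*K*Q (O(Q, K) = K*Q + K*Q = 2*K*Q)
69 - 49*O(t(3), -6) = 69 - 98*(-6)*4*3 = 69 - 98*(-6)*12 = 69 - 49*(-144) = 69 + 7056 = 7125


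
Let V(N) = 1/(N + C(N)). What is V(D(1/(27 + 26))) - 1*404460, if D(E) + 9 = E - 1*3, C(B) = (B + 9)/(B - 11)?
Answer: -154717307157/382528 ≈ -4.0446e+5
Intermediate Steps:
C(B) = (9 + B)/(-11 + B)
D(E) = -12 + E (D(E) = -9 + (E - 1*3) = -9 + (E - 3) = -9 + (-3 + E) = -12 + E)
V(N) = 1/(N + (9 + N)/(-11 + N))
V(D(1/(27 + 26))) - 1*404460 = (-11 + (-12 + 1/(27 + 26)))/(9 + (-12 + 1/(27 + 26)) + (-12 + 1/(27 + 26))*(-11 + (-12 + 1/(27 + 26)))) - 1*404460 = (-11 + (-12 + 1/53))/(9 + (-12 + 1/53) + (-12 + 1/53)*(-11 + (-12 + 1/53))) - 404460 = (-11 - 635/53)/(9 - 635/53 - 635*(-11 - 635/53)/53) - 404460 = -1218/53/(9 - 635/53 - 635/53*(-1218/53)) - 404460 = -1218/53/(9 - 635/53 + 773430/2809) - 404460 = -1218/53/(765056/2809) - 404460 = (2809/765056)*(-1218/53) - 404460 = -32277/382528 - 404460 = -154717307157/382528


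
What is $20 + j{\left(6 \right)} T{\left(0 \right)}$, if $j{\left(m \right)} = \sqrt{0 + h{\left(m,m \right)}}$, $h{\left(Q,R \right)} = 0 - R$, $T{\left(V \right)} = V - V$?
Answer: $20$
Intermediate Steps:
$T{\left(V \right)} = 0$
$h{\left(Q,R \right)} = - R$
$j{\left(m \right)} = \sqrt{- m}$ ($j{\left(m \right)} = \sqrt{0 - m} = \sqrt{- m}$)
$20 + j{\left(6 \right)} T{\left(0 \right)} = 20 + \sqrt{\left(-1\right) 6} \cdot 0 = 20 + \sqrt{-6} \cdot 0 = 20 + i \sqrt{6} \cdot 0 = 20 + 0 = 20$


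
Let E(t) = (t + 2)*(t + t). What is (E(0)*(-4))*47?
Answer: 0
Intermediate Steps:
E(t) = 2*t*(2 + t) (E(t) = (2 + t)*(2*t) = 2*t*(2 + t))
(E(0)*(-4))*47 = ((2*0*(2 + 0))*(-4))*47 = ((2*0*2)*(-4))*47 = (0*(-4))*47 = 0*47 = 0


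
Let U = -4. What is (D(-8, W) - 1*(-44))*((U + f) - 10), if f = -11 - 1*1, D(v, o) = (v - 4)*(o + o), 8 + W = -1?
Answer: -6760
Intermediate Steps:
W = -9 (W = -8 - 1 = -9)
D(v, o) = 2*o*(-4 + v) (D(v, o) = (-4 + v)*(2*o) = 2*o*(-4 + v))
f = -12 (f = -11 - 1 = -12)
(D(-8, W) - 1*(-44))*((U + f) - 10) = (2*(-9)*(-4 - 8) - 1*(-44))*((-4 - 12) - 10) = (2*(-9)*(-12) + 44)*(-16 - 10) = (216 + 44)*(-26) = 260*(-26) = -6760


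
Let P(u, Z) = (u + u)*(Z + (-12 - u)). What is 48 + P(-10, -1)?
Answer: 108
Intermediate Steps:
P(u, Z) = 2*u*(-12 + Z - u) (P(u, Z) = (2*u)*(-12 + Z - u) = 2*u*(-12 + Z - u))
48 + P(-10, -1) = 48 + 2*(-10)*(-12 - 1 - 1*(-10)) = 48 + 2*(-10)*(-12 - 1 + 10) = 48 + 2*(-10)*(-3) = 48 + 60 = 108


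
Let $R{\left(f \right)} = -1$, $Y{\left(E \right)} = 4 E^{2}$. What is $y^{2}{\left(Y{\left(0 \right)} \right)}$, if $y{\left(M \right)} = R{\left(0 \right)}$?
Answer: $1$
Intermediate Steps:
$y{\left(M \right)} = -1$
$y^{2}{\left(Y{\left(0 \right)} \right)} = \left(-1\right)^{2} = 1$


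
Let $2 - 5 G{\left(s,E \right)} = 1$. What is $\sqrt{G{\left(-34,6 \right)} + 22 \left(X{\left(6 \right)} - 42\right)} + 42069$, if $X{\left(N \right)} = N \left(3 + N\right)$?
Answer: $42069 + \frac{\sqrt{6605}}{5} \approx 42085.0$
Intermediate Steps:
$G{\left(s,E \right)} = \frac{1}{5}$ ($G{\left(s,E \right)} = \frac{2}{5} - \frac{1}{5} = \frac{1}{5}$)
$\sqrt{G{\left(-34,6 \right)} + 22 \left(X{\left(6 \right)} - 42\right)} + 42069 = \sqrt{\frac{1}{5} + 22 \left(6 \left(3 + 6\right) - 42\right)} + 42069 = \sqrt{\frac{1}{5} + 22 \left(6 \cdot 9 - 42\right)} + 42069 = \sqrt{\frac{1}{5} + 22 \left(54 - 42\right)} + 42069 = \sqrt{\frac{1}{5} + 22 \cdot 12} + 42069 = \sqrt{\frac{1}{5} + 264} + 42069 = \sqrt{\frac{1321}{5}} + 42069 = \frac{\sqrt{6605}}{5} + 42069 = 42069 + \frac{\sqrt{6605}}{5}$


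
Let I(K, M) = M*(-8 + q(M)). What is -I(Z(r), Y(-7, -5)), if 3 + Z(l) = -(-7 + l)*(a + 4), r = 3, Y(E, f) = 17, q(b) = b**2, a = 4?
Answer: -4777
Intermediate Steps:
Z(l) = 53 - 8*l (Z(l) = -3 - (-7 + l)*(4 + 4) = -3 - (-7 + l)*8 = -3 - (-56 + 8*l) = -3 + (56 - 8*l) = 53 - 8*l)
I(K, M) = M*(-8 + M**2)
-I(Z(r), Y(-7, -5)) = -17*(-8 + 17**2) = -17*(-8 + 289) = -17*281 = -1*4777 = -4777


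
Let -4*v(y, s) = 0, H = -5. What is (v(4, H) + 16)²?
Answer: 256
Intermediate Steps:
v(y, s) = 0 (v(y, s) = -¼*0 = 0)
(v(4, H) + 16)² = (0 + 16)² = 16² = 256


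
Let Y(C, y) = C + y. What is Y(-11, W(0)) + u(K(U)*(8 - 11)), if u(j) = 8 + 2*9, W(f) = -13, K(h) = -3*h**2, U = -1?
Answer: 2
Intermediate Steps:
u(j) = 26 (u(j) = 8 + 18 = 26)
Y(-11, W(0)) + u(K(U)*(8 - 11)) = (-11 - 13) + 26 = -24 + 26 = 2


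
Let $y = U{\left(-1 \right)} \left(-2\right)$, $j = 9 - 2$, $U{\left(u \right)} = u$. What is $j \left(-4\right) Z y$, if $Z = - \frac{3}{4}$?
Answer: $42$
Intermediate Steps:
$Z = - \frac{3}{4}$ ($Z = \left(-3\right) \frac{1}{4} = - \frac{3}{4} \approx -0.75$)
$j = 7$
$y = 2$ ($y = \left(-1\right) \left(-2\right) = 2$)
$j \left(-4\right) Z y = 7 \left(-4\right) \left(\left(- \frac{3}{4}\right) 2\right) = \left(-28\right) \left(- \frac{3}{2}\right) = 42$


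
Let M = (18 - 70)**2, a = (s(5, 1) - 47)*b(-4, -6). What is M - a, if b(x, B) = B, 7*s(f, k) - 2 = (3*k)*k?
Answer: 16984/7 ≈ 2426.3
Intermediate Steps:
s(f, k) = 2/7 + 3*k**2/7 (s(f, k) = 2/7 + ((3*k)*k)/7 = 2/7 + (3*k**2)/7 = 2/7 + 3*k**2/7)
a = 1944/7 (a = ((2/7 + (3/7)*1**2) - 47)*(-6) = ((2/7 + (3/7)*1) - 47)*(-6) = ((2/7 + 3/7) - 47)*(-6) = (5/7 - 47)*(-6) = -324/7*(-6) = 1944/7 ≈ 277.71)
M = 2704 (M = (-52)**2 = 2704)
M - a = 2704 - 1*1944/7 = 2704 - 1944/7 = 16984/7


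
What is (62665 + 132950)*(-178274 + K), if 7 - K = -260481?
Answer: 16082291610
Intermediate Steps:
K = 260488 (K = 7 - 1*(-260481) = 7 + 260481 = 260488)
(62665 + 132950)*(-178274 + K) = (62665 + 132950)*(-178274 + 260488) = 195615*82214 = 16082291610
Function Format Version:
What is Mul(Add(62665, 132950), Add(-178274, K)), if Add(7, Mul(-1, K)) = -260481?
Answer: 16082291610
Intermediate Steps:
K = 260488 (K = Add(7, Mul(-1, -260481)) = Add(7, 260481) = 260488)
Mul(Add(62665, 132950), Add(-178274, K)) = Mul(Add(62665, 132950), Add(-178274, 260488)) = Mul(195615, 82214) = 16082291610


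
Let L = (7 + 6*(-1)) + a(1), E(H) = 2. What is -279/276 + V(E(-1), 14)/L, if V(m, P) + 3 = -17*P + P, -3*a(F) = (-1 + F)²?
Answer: -20977/92 ≈ -228.01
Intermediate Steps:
a(F) = -(-1 + F)²/3
V(m, P) = -3 - 16*P (V(m, P) = -3 + (-17*P + P) = -3 - 16*P)
L = 1 (L = (7 + 6*(-1)) - (-1 + 1)²/3 = (7 - 6) - ⅓*0² = 1 - ⅓*0 = 1 + 0 = 1)
-279/276 + V(E(-1), 14)/L = -279/276 + (-3 - 16*14)/1 = -279*1/276 + (-3 - 224)*1 = -93/92 - 227*1 = -93/92 - 227 = -20977/92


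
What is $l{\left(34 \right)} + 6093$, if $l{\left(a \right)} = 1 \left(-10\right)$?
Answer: $6083$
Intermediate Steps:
$l{\left(a \right)} = -10$
$l{\left(34 \right)} + 6093 = -10 + 6093 = 6083$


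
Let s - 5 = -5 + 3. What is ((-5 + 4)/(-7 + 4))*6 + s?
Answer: 5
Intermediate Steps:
s = 3 (s = 5 + (-5 + 3) = 5 - 2 = 3)
((-5 + 4)/(-7 + 4))*6 + s = ((-5 + 4)/(-7 + 4))*6 + 3 = -1/(-3)*6 + 3 = -1*(-⅓)*6 + 3 = (⅓)*6 + 3 = 2 + 3 = 5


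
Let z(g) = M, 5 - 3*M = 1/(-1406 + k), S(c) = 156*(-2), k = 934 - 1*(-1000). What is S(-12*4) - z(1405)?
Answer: -496847/1584 ≈ -313.67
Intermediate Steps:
k = 1934 (k = 934 + 1000 = 1934)
S(c) = -312
M = 2639/1584 (M = 5/3 - 1/(3*(-1406 + 1934)) = 5/3 - ⅓/528 = 5/3 - ⅓*1/528 = 5/3 - 1/1584 = 2639/1584 ≈ 1.6660)
z(g) = 2639/1584
S(-12*4) - z(1405) = -312 - 1*2639/1584 = -312 - 2639/1584 = -496847/1584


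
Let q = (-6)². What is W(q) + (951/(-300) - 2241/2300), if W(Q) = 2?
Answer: -1233/575 ≈ -2.1443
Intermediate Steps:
q = 36
W(q) + (951/(-300) - 2241/2300) = 2 + (951/(-300) - 2241/2300) = 2 + (951*(-1/300) - 2241*1/2300) = 2 + (-317/100 - 2241/2300) = 2 - 2383/575 = -1233/575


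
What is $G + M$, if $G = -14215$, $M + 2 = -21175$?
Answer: $-35392$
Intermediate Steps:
$M = -21177$ ($M = -2 - 21175 = -21177$)
$G + M = -14215 - 21177 = -35392$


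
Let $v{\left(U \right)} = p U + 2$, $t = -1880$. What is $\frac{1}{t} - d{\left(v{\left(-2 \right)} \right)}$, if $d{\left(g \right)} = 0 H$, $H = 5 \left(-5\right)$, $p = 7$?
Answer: $- \frac{1}{1880} \approx -0.00053191$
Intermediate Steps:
$H = -25$
$v{\left(U \right)} = 2 + 7 U$ ($v{\left(U \right)} = 7 U + 2 = 2 + 7 U$)
$d{\left(g \right)} = 0$ ($d{\left(g \right)} = 0 \left(-25\right) = 0$)
$\frac{1}{t} - d{\left(v{\left(-2 \right)} \right)} = \frac{1}{-1880} - 0 = - \frac{1}{1880} + 0 = - \frac{1}{1880}$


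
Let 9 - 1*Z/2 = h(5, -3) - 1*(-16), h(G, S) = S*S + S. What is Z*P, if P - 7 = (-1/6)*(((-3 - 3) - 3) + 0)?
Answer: -221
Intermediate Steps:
h(G, S) = S + S**2 (h(G, S) = S**2 + S = S + S**2)
Z = -26 (Z = 18 - 2*(-3*(1 - 3) - 1*(-16)) = 18 - 2*(-3*(-2) + 16) = 18 - 2*(6 + 16) = 18 - 2*22 = 18 - 44 = -26)
P = 17/2 (P = 7 + (-1/6)*(((-3 - 3) - 3) + 0) = 7 + (-1*1/6)*((-6 - 3) + 0) = 7 - (-9 + 0)/6 = 7 - 1/6*(-9) = 7 + 3/2 = 17/2 ≈ 8.5000)
Z*P = -26*17/2 = -221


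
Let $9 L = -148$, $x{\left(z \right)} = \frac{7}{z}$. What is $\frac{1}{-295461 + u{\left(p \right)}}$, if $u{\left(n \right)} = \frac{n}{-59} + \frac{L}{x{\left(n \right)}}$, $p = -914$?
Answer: $- \frac{3717}{1090189907} \approx -3.4095 \cdot 10^{-6}$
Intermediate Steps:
$L = - \frac{148}{9}$ ($L = \frac{1}{9} \left(-148\right) = - \frac{148}{9} \approx -16.444$)
$u{\left(n \right)} = - \frac{8795 n}{3717}$ ($u{\left(n \right)} = \frac{n}{-59} - \frac{148}{9 \frac{7}{n}} = n \left(- \frac{1}{59}\right) - \frac{148 \frac{n}{7}}{9} = - \frac{n}{59} - \frac{148 n}{63} = - \frac{8795 n}{3717}$)
$\frac{1}{-295461 + u{\left(p \right)}} = \frac{1}{-295461 - - \frac{8038630}{3717}} = \frac{1}{-295461 + \frac{8038630}{3717}} = \frac{1}{- \frac{1090189907}{3717}} = - \frac{3717}{1090189907}$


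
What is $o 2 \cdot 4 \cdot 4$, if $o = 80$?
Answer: $2560$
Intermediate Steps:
$o 2 \cdot 4 \cdot 4 = 80 \cdot 2 \cdot 4 \cdot 4 = 80 \cdot 8 \cdot 4 = 80 \cdot 32 = 2560$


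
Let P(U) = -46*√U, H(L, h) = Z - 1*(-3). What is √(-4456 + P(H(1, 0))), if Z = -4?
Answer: √(-4456 - 46*I) ≈ 0.3446 - 66.754*I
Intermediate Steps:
H(L, h) = -1 (H(L, h) = -4 - 1*(-3) = -4 + 3 = -1)
√(-4456 + P(H(1, 0))) = √(-4456 - 46*I)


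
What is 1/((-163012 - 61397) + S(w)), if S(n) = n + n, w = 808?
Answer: -1/222793 ≈ -4.4885e-6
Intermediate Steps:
S(n) = 2*n
1/((-163012 - 61397) + S(w)) = 1/((-163012 - 61397) + 2*808) = 1/(-224409 + 1616) = 1/(-222793) = -1/222793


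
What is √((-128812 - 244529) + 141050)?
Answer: I*√232291 ≈ 481.97*I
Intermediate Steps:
√((-128812 - 244529) + 141050) = √(-373341 + 141050) = √(-232291) = I*√232291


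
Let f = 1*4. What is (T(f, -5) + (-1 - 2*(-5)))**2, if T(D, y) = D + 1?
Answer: 196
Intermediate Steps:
f = 4
T(D, y) = 1 + D
(T(f, -5) + (-1 - 2*(-5)))**2 = ((1 + 4) + (-1 - 2*(-5)))**2 = (5 + (-1 + 10))**2 = (5 + 9)**2 = 14**2 = 196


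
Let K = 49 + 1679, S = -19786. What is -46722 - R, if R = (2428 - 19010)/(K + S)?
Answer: -421861229/9029 ≈ -46723.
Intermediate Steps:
K = 1728
R = 8291/9029 (R = (2428 - 19010)/(1728 - 19786) = -16582/(-18058) = -16582*(-1/18058) = 8291/9029 ≈ 0.91826)
-46722 - R = -46722 - 1*8291/9029 = -46722 - 8291/9029 = -421861229/9029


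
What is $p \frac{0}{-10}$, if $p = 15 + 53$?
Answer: $0$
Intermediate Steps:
$p = 68$
$p \frac{0}{-10} = 68 \frac{0}{-10} = 68 \cdot 0 \left(- \frac{1}{10}\right) = 68 \cdot 0 = 0$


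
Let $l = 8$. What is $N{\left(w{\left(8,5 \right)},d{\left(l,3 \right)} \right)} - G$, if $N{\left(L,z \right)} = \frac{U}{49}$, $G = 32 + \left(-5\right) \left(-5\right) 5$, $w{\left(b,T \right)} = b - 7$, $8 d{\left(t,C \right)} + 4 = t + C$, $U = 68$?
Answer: $- \frac{7625}{49} \approx -155.61$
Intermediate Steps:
$d{\left(t,C \right)} = - \frac{1}{2} + \frac{C}{8} + \frac{t}{8}$ ($d{\left(t,C \right)} = - \frac{1}{2} + \frac{t + C}{8} = - \frac{1}{2} + \frac{C + t}{8} = - \frac{1}{2} + \left(\frac{C}{8} + \frac{t}{8}\right) = - \frac{1}{2} + \frac{C}{8} + \frac{t}{8}$)
$w{\left(b,T \right)} = -7 + b$
$G = 157$ ($G = 32 + 25 \cdot 5 = 32 + 125 = 157$)
$N{\left(L,z \right)} = \frac{68}{49}$
$N{\left(w{\left(8,5 \right)},d{\left(l,3 \right)} \right)} - G = \frac{68}{49} - 157 = - \frac{7625}{49}$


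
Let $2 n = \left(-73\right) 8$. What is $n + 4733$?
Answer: $4441$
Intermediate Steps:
$n = -292$ ($n = \frac{\left(-73\right) 8}{2} = \frac{1}{2} \left(-584\right) = -292$)
$n + 4733 = -292 + 4733 = 4441$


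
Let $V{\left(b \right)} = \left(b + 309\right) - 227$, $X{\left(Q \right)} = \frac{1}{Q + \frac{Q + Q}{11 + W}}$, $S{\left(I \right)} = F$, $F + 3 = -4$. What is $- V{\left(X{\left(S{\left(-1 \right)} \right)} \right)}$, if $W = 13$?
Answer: $- \frac{7450}{91} \approx -81.868$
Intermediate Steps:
$F = -7$ ($F = -3 - 4 = -7$)
$S{\left(I \right)} = -7$
$X{\left(Q \right)} = \frac{12}{13 Q}$ ($X{\left(Q \right)} = \frac{1}{Q + \frac{Q + Q}{11 + 13}} = \frac{1}{Q + \frac{2 Q}{24}} = \frac{1}{Q + 2 Q \frac{1}{24}} = \frac{1}{Q + \frac{Q}{12}} = \frac{1}{\frac{13}{12} Q} = \frac{12}{13 Q}$)
$V{\left(b \right)} = 82 + b$ ($V{\left(b \right)} = \left(309 + b\right) - 227 = 82 + b$)
$- V{\left(X{\left(S{\left(-1 \right)} \right)} \right)} = - (82 + \frac{12}{13 \left(-7\right)}) = - (82 + \frac{12}{13} \left(- \frac{1}{7}\right)) = - (82 - \frac{12}{91}) = \left(-1\right) \frac{7450}{91} = - \frac{7450}{91}$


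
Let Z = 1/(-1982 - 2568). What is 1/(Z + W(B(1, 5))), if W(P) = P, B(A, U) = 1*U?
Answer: 4550/22749 ≈ 0.20001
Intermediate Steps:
B(A, U) = U
Z = -1/4550 (Z = 1/(-4550) = -1/4550 ≈ -0.00021978)
1/(Z + W(B(1, 5))) = 1/(-1/4550 + 5) = 1/(22749/4550) = 4550/22749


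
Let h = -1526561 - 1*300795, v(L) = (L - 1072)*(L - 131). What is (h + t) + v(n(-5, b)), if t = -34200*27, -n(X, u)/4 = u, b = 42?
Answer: -2379996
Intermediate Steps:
n(X, u) = -4*u
v(L) = (-1072 + L)*(-131 + L)
h = -1827356 (h = -1526561 - 300795 = -1827356)
t = -923400
(h + t) + v(n(-5, b)) = (-1827356 - 923400) + (140432 + (-4*42)² - (-4812)*42) = -2750756 + (140432 + (-168)² - 1203*(-168)) = -2750756 + (140432 + 28224 + 202104) = -2750756 + 370760 = -2379996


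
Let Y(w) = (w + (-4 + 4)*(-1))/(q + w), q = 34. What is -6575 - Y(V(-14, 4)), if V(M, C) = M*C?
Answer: -72353/11 ≈ -6577.5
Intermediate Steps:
V(M, C) = C*M
Y(w) = w/(34 + w) (Y(w) = (w + (-4 + 4)*(-1))/(34 + w) = (w + 0*(-1))/(34 + w) = (w + 0)/(34 + w) = w/(34 + w))
-6575 - Y(V(-14, 4)) = -6575 - 4*(-14)/(34 + 4*(-14)) = -6575 - (-56)/(34 - 56) = -6575 - (-56)/(-22) = -6575 - (-56)*(-1)/22 = -6575 - 1*28/11 = -6575 - 28/11 = -72353/11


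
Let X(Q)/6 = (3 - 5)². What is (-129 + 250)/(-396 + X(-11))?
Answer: -121/372 ≈ -0.32527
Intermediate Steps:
X(Q) = 24 (X(Q) = 6*(3 - 5)² = 6*(-2)² = 6*4 = 24)
(-129 + 250)/(-396 + X(-11)) = (-129 + 250)/(-396 + 24) = 121/(-372) = 121*(-1/372) = -121/372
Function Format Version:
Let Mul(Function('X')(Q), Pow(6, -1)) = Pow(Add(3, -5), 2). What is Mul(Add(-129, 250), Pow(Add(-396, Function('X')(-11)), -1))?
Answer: Rational(-121, 372) ≈ -0.32527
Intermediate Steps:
Function('X')(Q) = 24 (Function('X')(Q) = Mul(6, Pow(Add(3, -5), 2)) = Mul(6, Pow(-2, 2)) = Mul(6, 4) = 24)
Mul(Add(-129, 250), Pow(Add(-396, Function('X')(-11)), -1)) = Mul(Add(-129, 250), Pow(Add(-396, 24), -1)) = Mul(121, Pow(-372, -1)) = Mul(121, Rational(-1, 372)) = Rational(-121, 372)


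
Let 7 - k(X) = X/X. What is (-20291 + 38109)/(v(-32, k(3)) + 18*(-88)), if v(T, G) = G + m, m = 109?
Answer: -17818/1469 ≈ -12.129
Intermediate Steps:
k(X) = 6 (k(X) = 7 - X/X = 7 - 1*1 = 7 - 1 = 6)
v(T, G) = 109 + G (v(T, G) = G + 109 = 109 + G)
(-20291 + 38109)/(v(-32, k(3)) + 18*(-88)) = (-20291 + 38109)/((109 + 6) + 18*(-88)) = 17818/(115 - 1584) = 17818/(-1469) = 17818*(-1/1469) = -17818/1469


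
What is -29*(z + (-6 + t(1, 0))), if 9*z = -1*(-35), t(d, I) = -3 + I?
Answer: 1334/9 ≈ 148.22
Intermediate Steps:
z = 35/9 (z = (-1*(-35))/9 = (1/9)*35 = 35/9 ≈ 3.8889)
-29*(z + (-6 + t(1, 0))) = -29*(35/9 + (-6 + (-3 + 0))) = -29*(35/9 + (-6 - 3)) = -29*(35/9 - 9) = -29*(-46/9) = 1334/9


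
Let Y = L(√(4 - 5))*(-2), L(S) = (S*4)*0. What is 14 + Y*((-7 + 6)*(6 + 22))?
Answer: 14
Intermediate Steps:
L(S) = 0 (L(S) = (4*S)*0 = 0)
Y = 0 (Y = 0*(-2) = 0)
14 + Y*((-7 + 6)*(6 + 22)) = 14 + 0*((-7 + 6)*(6 + 22)) = 14 + 0*(-1*28) = 14 + 0*(-28) = 14 + 0 = 14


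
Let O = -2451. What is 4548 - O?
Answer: 6999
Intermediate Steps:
4548 - O = 4548 - 1*(-2451) = 4548 + 2451 = 6999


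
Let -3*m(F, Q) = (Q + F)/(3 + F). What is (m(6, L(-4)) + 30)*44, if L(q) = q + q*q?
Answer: 3872/3 ≈ 1290.7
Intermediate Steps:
L(q) = q + q²
m(F, Q) = -(F + Q)/(3*(3 + F)) (m(F, Q) = -(Q + F)/(3*(3 + F)) = -(F + Q)/(3*(3 + F)))
(m(6, L(-4)) + 30)*44 = ((-1*6 - (-4)*(1 - 4))/(3*(3 + 6)) + 30)*44 = ((⅓)*(-6 - (-4)*(-3))/9 + 30)*44 = ((⅓)*(⅑)*(-6 - 1*12) + 30)*44 = ((⅓)*(⅑)*(-6 - 12) + 30)*44 = ((⅓)*(⅑)*(-18) + 30)*44 = (-⅔ + 30)*44 = (88/3)*44 = 3872/3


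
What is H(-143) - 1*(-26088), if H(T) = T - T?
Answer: 26088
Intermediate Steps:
H(T) = 0
H(-143) - 1*(-26088) = 0 - 1*(-26088) = 0 + 26088 = 26088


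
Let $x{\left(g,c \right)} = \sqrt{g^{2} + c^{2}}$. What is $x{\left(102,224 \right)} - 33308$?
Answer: $-33308 + 2 \sqrt{15145} \approx -33062.0$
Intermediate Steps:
$x{\left(g,c \right)} = \sqrt{c^{2} + g^{2}}$
$x{\left(102,224 \right)} - 33308 = \sqrt{224^{2} + 102^{2}} - 33308 = \sqrt{50176 + 10404} - 33308 = \sqrt{60580} - 33308 = 2 \sqrt{15145} - 33308 = -33308 + 2 \sqrt{15145}$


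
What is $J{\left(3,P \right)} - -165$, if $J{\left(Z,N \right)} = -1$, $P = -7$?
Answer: $164$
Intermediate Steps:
$J{\left(3,P \right)} - -165 = -1 - -165 = -1 + 165 = 164$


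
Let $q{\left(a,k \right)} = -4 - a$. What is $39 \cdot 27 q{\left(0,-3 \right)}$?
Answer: $-4212$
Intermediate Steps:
$39 \cdot 27 q{\left(0,-3 \right)} = 39 \cdot 27 \left(-4 - 0\right) = 1053 \left(-4 + 0\right) = 1053 \left(-4\right) = -4212$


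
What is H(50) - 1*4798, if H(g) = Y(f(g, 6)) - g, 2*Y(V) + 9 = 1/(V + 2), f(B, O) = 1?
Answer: -14557/3 ≈ -4852.3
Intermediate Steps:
Y(V) = -9/2 + 1/(2*(2 + V)) (Y(V) = -9/2 + 1/(2*(V + 2)) = -9/2 + 1/(2*(2 + V)))
H(g) = -13/3 - g (H(g) = (-17 - 9*1)/(2*(2 + 1)) - g = (½)*(-17 - 9)/3 - g = (½)*(⅓)*(-26) - g = -13/3 - g)
H(50) - 1*4798 = (-13/3 - 1*50) - 1*4798 = (-13/3 - 50) - 4798 = -163/3 - 4798 = -14557/3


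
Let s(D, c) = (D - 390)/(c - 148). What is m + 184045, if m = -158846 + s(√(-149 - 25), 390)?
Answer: 3048884/121 + I*√174/242 ≈ 25197.0 + 0.054508*I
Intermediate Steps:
s(D, c) = (-390 + D)/(-148 + c)
m = -19220561/121 + I*√174/242 (m = -158846 + (-390 + √(-149 - 25))/(-148 + 390) = -158846 + (-390 + √(-174))/242 = -158846 + (-390 + I*√174)/242 = -158846 + (-195/121 + I*√174/242) = -19220561/121 + I*√174/242 ≈ -1.5885e+5 + 0.054508*I)
m + 184045 = (-19220561/121 + I*√174/242) + 184045 = 3048884/121 + I*√174/242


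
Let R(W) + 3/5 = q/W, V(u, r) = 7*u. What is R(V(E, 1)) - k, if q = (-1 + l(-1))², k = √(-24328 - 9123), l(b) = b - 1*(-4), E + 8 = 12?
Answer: -16/35 - I*√33451 ≈ -0.45714 - 182.9*I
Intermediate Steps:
E = 4 (E = -8 + 12 = 4)
l(b) = 4 + b (l(b) = b + 4 = 4 + b)
k = I*√33451 (k = √(-33451) = I*√33451 ≈ 182.9*I)
q = 4 (q = (-1 + (4 - 1))² = (-1 + 3)² = 2² = 4)
R(W) = -⅗ + 4/W
R(V(E, 1)) - k = (-⅗ + 4/((7*4))) - I*√33451 = (-⅗ + 4/28) - I*√33451 = (-⅗ + 4*(1/28)) - I*√33451 = (-⅗ + ⅐) - I*√33451 = -16/35 - I*√33451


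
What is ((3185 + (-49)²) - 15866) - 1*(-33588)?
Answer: 23308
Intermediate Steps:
((3185 + (-49)²) - 15866) - 1*(-33588) = ((3185 + 2401) - 15866) + 33588 = (5586 - 15866) + 33588 = -10280 + 33588 = 23308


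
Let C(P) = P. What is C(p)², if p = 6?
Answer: 36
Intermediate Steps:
C(p)² = 6² = 36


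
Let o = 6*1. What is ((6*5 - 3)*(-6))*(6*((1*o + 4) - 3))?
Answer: -6804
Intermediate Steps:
o = 6
((6*5 - 3)*(-6))*(6*((1*o + 4) - 3)) = ((6*5 - 3)*(-6))*(6*((1*6 + 4) - 3)) = ((30 - 3)*(-6))*(6*((6 + 4) - 3)) = (27*(-6))*(6*(10 - 3)) = -972*7 = -162*42 = -6804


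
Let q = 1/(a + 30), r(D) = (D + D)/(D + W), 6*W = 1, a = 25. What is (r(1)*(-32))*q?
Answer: -384/385 ≈ -0.99740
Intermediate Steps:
W = ⅙ (W = (⅙)*1 = ⅙ ≈ 0.16667)
r(D) = 2*D/(⅙ + D) (r(D) = (D + D)/(D + ⅙) = (2*D)/(⅙ + D) = 2*D/(⅙ + D))
q = 1/55 (q = 1/(25 + 30) = 1/55 ≈ 0.018182)
(r(1)*(-32))*q = ((12*1/(1 + 6*1))*(-32))*(1/55) = ((12*1/(1 + 6))*(-32))*(1/55) = ((12*1/7)*(-32))*(1/55) = ((12*1*(⅐))*(-32))*(1/55) = ((12/7)*(-32))*(1/55) = -384/7*1/55 = -384/385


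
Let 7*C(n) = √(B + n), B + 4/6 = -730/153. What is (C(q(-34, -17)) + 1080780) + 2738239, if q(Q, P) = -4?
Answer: 3819019 + 38*I*√17/357 ≈ 3.819e+6 + 0.43887*I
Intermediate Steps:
B = -832/153 (B = -⅔ - 730/153 = -832/153 ≈ -5.4379)
C(n) = √(-832/153 + n)/7
(C(q(-34, -17)) + 1080780) + 2738239 = (√(-14144 + 2601*(-4))/357 + 1080780) + 2738239 = (√(-14144 - 10404)/357 + 1080780) + 2738239 = (√(-24548)/357 + 1080780) + 2738239 = ((38*I*√17)/357 + 1080780) + 2738239 = (38*I*√17/357 + 1080780) + 2738239 = (1080780 + 38*I*√17/357) + 2738239 = 3819019 + 38*I*√17/357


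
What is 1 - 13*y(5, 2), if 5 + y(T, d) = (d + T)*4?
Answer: -298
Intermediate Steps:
y(T, d) = -5 + 4*T + 4*d (y(T, d) = -5 + (d + T)*4 = -5 + (T + d)*4 = -5 + (4*T + 4*d) = -5 + 4*T + 4*d)
1 - 13*y(5, 2) = 1 - 13*(-5 + 4*5 + 4*2) = 1 - 13*(-5 + 20 + 8) = 1 - 13*23 = 1 - 299 = -298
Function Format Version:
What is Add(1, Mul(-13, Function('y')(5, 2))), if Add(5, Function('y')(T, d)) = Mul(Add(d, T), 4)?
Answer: -298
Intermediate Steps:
Function('y')(T, d) = Add(-5, Mul(4, T), Mul(4, d)) (Function('y')(T, d) = Add(-5, Mul(Add(d, T), 4)) = Add(-5, Mul(Add(T, d), 4)) = Add(-5, Add(Mul(4, T), Mul(4, d))) = Add(-5, Mul(4, T), Mul(4, d)))
Add(1, Mul(-13, Function('y')(5, 2))) = Add(1, Mul(-13, Add(-5, Mul(4, 5), Mul(4, 2)))) = Add(1, Mul(-13, Add(-5, 20, 8))) = Add(1, Mul(-13, 23)) = Add(1, -299) = -298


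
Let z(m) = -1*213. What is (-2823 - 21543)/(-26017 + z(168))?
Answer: 12183/13115 ≈ 0.92894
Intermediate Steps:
z(m) = -213
(-2823 - 21543)/(-26017 + z(168)) = (-2823 - 21543)/(-26017 - 213) = -24366/(-26230) = -24366*(-1/26230) = 12183/13115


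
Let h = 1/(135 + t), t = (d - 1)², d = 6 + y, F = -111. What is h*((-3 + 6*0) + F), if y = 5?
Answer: -114/235 ≈ -0.48511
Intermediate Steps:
d = 11 (d = 6 + 5 = 11)
t = 100 (t = (11 - 1)² = 10² = 100)
h = 1/235 (h = 1/(135 + 100) = 1/235 ≈ 0.0042553)
h*((-3 + 6*0) + F) = ((-3 + 6*0) - 111)/235 = ((-3 + 0) - 111)/235 = (-3 - 111)/235 = (1/235)*(-114) = -114/235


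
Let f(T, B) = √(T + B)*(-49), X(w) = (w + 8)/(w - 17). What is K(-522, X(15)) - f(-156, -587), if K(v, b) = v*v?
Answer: 272484 + 49*I*√743 ≈ 2.7248e+5 + 1335.6*I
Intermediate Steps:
X(w) = (8 + w)/(-17 + w)
K(v, b) = v²
f(T, B) = -49*√(B + T) (f(T, B) = √(B + T)*(-49) = -49*√(B + T))
K(-522, X(15)) - f(-156, -587) = (-522)² - (-49)*√(-587 - 156) = 272484 - (-49)*√(-743) = 272484 - (-49)*I*√743 = 272484 + 49*I*√743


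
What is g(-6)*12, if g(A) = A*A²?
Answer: -2592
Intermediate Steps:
g(A) = A³
g(-6)*12 = (-6)³*12 = -216*12 = -2592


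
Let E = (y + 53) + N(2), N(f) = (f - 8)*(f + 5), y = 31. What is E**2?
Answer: 1764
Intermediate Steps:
N(f) = (-8 + f)*(5 + f)
E = 42 (E = (31 + 53) + (-40 + 2**2 - 3*2) = 84 + (-40 + 4 - 6) = 84 - 42 = 42)
E**2 = 42**2 = 1764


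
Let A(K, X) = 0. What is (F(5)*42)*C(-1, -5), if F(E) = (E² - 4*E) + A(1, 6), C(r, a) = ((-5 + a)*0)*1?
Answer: 0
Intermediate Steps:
C(r, a) = 0 (C(r, a) = 0*1 = 0)
F(E) = E² - 4*E (F(E) = (E² - 4*E) + 0 = E² - 4*E)
(F(5)*42)*C(-1, -5) = ((5*(-4 + 5))*42)*0 = ((5*1)*42)*0 = (5*42)*0 = 210*0 = 0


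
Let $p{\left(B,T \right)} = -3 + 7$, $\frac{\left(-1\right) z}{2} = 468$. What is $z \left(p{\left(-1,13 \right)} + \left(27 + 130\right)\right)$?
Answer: $-150696$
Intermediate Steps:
$z = -936$ ($z = \left(-2\right) 468 = -936$)
$p{\left(B,T \right)} = 4$
$z \left(p{\left(-1,13 \right)} + \left(27 + 130\right)\right) = - 936 \left(4 + \left(27 + 130\right)\right) = - 936 \left(4 + 157\right) = \left(-936\right) 161 = -150696$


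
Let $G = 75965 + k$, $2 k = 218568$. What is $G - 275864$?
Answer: $-90615$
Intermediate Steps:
$k = 109284$ ($k = \frac{1}{2} \cdot 218568 = 109284$)
$G = 185249$ ($G = 75965 + 109284 = 185249$)
$G - 275864 = 185249 - 275864 = -90615$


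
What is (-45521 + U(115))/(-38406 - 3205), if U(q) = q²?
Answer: 32296/41611 ≈ 0.77614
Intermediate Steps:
(-45521 + U(115))/(-38406 - 3205) = (-45521 + 115²)/(-38406 - 3205) = (-45521 + 13225)/(-41611) = -32296*(-1/41611) = 32296/41611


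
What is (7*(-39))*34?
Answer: -9282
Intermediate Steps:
(7*(-39))*34 = -273*34 = -9282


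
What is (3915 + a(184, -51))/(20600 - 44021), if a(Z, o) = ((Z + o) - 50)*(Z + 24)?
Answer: -21179/23421 ≈ -0.90427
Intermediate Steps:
a(Z, o) = (24 + Z)*(-50 + Z + o) (a(Z, o) = (-50 + Z + o)*(24 + Z) = (24 + Z)*(-50 + Z + o))
(3915 + a(184, -51))/(20600 - 44021) = (3915 + (-1200 + 184² - 26*184 + 24*(-51) + 184*(-51)))/(20600 - 44021) = (3915 + (-1200 + 33856 - 4784 - 1224 - 9384))/(-23421) = (3915 + 17264)*(-1/23421) = 21179*(-1/23421) = -21179/23421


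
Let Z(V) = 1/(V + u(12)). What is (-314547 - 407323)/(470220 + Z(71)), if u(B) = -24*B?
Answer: -156645790/102037739 ≈ -1.5352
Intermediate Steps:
Z(V) = 1/(-288 + V) (Z(V) = 1/(V - 24*12) = 1/(V - 288) = 1/(-288 + V))
(-314547 - 407323)/(470220 + Z(71)) = (-314547 - 407323)/(470220 + 1/(-288 + 71)) = -721870/(470220 + 1/(-217)) = -721870/(470220 - 1/217) = -721870/102037739/217 = -721870*217/102037739 = -156645790/102037739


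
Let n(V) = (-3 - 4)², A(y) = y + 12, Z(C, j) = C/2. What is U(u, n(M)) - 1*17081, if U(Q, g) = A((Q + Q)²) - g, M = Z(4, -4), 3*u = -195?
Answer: -218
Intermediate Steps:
u = -65 (u = (⅓)*(-195) = -65)
Z(C, j) = C/2 (Z(C, j) = C*(½) = C/2)
A(y) = 12 + y
M = 2 (M = (½)*4 = 2)
n(V) = 49 (n(V) = (-7)² = 49)
U(Q, g) = 12 - g + 4*Q² (U(Q, g) = (12 + (Q + Q)²) - g = (12 + (2*Q)²) - g = (12 + 4*Q²) - g = 12 - g + 4*Q²)
U(u, n(M)) - 1*17081 = (12 - 1*49 + 4*(-65)²) - 1*17081 = (12 - 49 + 4*4225) - 17081 = (12 - 49 + 16900) - 17081 = 16863 - 17081 = -218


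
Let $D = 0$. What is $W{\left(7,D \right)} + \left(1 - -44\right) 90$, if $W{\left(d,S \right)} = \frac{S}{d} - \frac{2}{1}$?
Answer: $4048$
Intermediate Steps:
$W{\left(d,S \right)} = -2 + \frac{S}{d}$ ($W{\left(d,S \right)} = \frac{S}{d} - 2 = -2 + \frac{S}{d}$)
$W{\left(7,D \right)} + \left(1 - -44\right) 90 = \left(-2 + \frac{0}{7}\right) + \left(1 - -44\right) 90 = \left(-2 + 0 \cdot \frac{1}{7}\right) + \left(1 + 44\right) 90 = \left(-2 + 0\right) + 45 \cdot 90 = -2 + 4050 = 4048$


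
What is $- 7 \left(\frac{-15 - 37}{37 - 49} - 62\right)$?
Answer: $\frac{1211}{3} \approx 403.67$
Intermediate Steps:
$- 7 \left(\frac{-15 - 37}{37 - 49} - 62\right) = - 7 \left(- \frac{52}{-12} - 62\right) = - 7 \left(\left(-52\right) \left(- \frac{1}{12}\right) - 62\right) = - 7 \left(\frac{13}{3} - 62\right) = \left(-7\right) \left(- \frac{173}{3}\right) = \frac{1211}{3}$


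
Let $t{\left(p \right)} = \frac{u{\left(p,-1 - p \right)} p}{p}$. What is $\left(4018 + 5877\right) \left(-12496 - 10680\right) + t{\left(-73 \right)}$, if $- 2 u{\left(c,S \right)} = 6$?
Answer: $-229326523$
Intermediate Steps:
$u{\left(c,S \right)} = -3$ ($u{\left(c,S \right)} = \left(- \frac{1}{2}\right) 6 = -3$)
$t{\left(p \right)} = -3$ ($t{\left(p \right)} = \frac{\left(-3\right) p}{p} = -3$)
$\left(4018 + 5877\right) \left(-12496 - 10680\right) + t{\left(-73 \right)} = \left(4018 + 5877\right) \left(-12496 - 10680\right) - 3 = 9895 \left(-23176\right) - 3 = -229326520 - 3 = -229326523$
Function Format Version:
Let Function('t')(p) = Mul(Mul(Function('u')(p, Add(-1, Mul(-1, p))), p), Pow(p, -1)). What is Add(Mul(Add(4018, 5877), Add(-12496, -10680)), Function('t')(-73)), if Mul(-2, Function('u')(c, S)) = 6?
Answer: -229326523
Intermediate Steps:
Function('u')(c, S) = -3 (Function('u')(c, S) = Mul(Rational(-1, 2), 6) = -3)
Function('t')(p) = -3 (Function('t')(p) = Mul(Mul(-3, p), Pow(p, -1)) = -3)
Add(Mul(Add(4018, 5877), Add(-12496, -10680)), Function('t')(-73)) = Add(Mul(Add(4018, 5877), Add(-12496, -10680)), -3) = Add(Mul(9895, -23176), -3) = Add(-229326520, -3) = -229326523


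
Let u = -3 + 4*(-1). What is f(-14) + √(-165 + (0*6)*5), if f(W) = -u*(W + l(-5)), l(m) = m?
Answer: -133 + I*√165 ≈ -133.0 + 12.845*I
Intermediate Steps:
u = -7 (u = -3 - 4 = -7)
f(W) = -35 + 7*W (f(W) = -(-7)*(W - 5) = -(-7)*(-5 + W) = -(35 - 7*W) = -35 + 7*W)
f(-14) + √(-165 + (0*6)*5) = (-35 + 7*(-14)) + √(-165 + (0*6)*5) = (-35 - 98) + √(-165 + 0*5) = -133 + √(-165 + 0) = -133 + √(-165) = -133 + I*√165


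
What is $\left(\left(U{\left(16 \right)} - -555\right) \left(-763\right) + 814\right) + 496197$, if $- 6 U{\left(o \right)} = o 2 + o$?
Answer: $79650$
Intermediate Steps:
$U{\left(o \right)} = - \frac{o}{2}$ ($U{\left(o \right)} = - \frac{o 2 + o}{6} = - \frac{2 o + o}{6} = - \frac{3 o}{6} = - \frac{o}{2}$)
$\left(\left(U{\left(16 \right)} - -555\right) \left(-763\right) + 814\right) + 496197 = \left(\left(\left(- \frac{1}{2}\right) 16 - -555\right) \left(-763\right) + 814\right) + 496197 = \left(\left(-8 + 555\right) \left(-763\right) + 814\right) + 496197 = \left(547 \left(-763\right) + 814\right) + 496197 = \left(-417361 + 814\right) + 496197 = -416547 + 496197 = 79650$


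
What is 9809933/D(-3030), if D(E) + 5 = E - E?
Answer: -9809933/5 ≈ -1.9620e+6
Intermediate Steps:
D(E) = -5 (D(E) = -5 + (E - E) = -5 + 0 = -5)
9809933/D(-3030) = 9809933/(-5) = 9809933*(-1/5) = -9809933/5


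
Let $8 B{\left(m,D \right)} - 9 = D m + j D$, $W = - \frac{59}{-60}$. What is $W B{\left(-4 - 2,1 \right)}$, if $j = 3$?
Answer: $\frac{59}{80} \approx 0.7375$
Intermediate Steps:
$W = \frac{59}{60}$ ($W = \left(-59\right) \left(- \frac{1}{60}\right) = \frac{59}{60} \approx 0.98333$)
$B{\left(m,D \right)} = \frac{9}{8} + \frac{3 D}{8} + \frac{D m}{8}$ ($B{\left(m,D \right)} = \frac{9}{8} + \frac{D m + 3 D}{8} = \frac{9}{8} + \frac{3 D + D m}{8} = \frac{9}{8} + \left(\frac{3 D}{8} + \frac{D m}{8}\right) = \frac{9}{8} + \frac{3 D}{8} + \frac{D m}{8}$)
$W B{\left(-4 - 2,1 \right)} = \frac{59 \left(\frac{9}{8} + \frac{3}{8} \cdot 1 + \frac{1}{8} \cdot 1 \left(-4 - 2\right)\right)}{60} = \frac{59 \left(\frac{9}{8} + \frac{3}{8} + \frac{1}{8} \cdot 1 \left(-4 - 2\right)\right)}{60} = \frac{59 \left(\frac{9}{8} + \frac{3}{8} + \frac{1}{8} \cdot 1 \left(-6\right)\right)}{60} = \frac{59 \left(\frac{9}{8} + \frac{3}{8} - \frac{3}{4}\right)}{60} = \frac{59}{60} \cdot \frac{3}{4} = \frac{59}{80}$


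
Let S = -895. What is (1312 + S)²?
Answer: 173889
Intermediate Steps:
(1312 + S)² = (1312 - 895)² = 417² = 173889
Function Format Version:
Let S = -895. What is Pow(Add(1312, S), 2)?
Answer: 173889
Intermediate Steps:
Pow(Add(1312, S), 2) = Pow(Add(1312, -895), 2) = Pow(417, 2) = 173889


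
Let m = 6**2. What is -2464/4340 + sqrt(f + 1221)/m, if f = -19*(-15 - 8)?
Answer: -88/155 + sqrt(1658)/36 ≈ 0.56333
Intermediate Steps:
m = 36
f = 437 (f = -19*(-23) = 437)
-2464/4340 + sqrt(f + 1221)/m = -2464/4340 + sqrt(437 + 1221)/36 = -2464*1/4340 + sqrt(1658)*(1/36) = -88/155 + sqrt(1658)/36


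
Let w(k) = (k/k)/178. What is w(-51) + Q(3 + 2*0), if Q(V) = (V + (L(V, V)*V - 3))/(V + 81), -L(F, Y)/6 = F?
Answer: -397/623 ≈ -0.63724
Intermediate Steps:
L(F, Y) = -6*F
w(k) = 1/178 (w(k) = 1*(1/178) = 1/178)
Q(V) = (-3 + V - 6*V²)/(81 + V) (Q(V) = (V + ((-6*V)*V - 3))/(V + 81) = (V + (-6*V² - 3))/(81 + V) = (V + (-3 - 6*V²))/(81 + V) = (-3 + V - 6*V²)/(81 + V))
w(-51) + Q(3 + 2*0) = 1/178 + (-3 + (3 + 2*0) - 6*(3 + 2*0)²)/(81 + (3 + 2*0)) = 1/178 + (-3 + (3 + 0) - 6*(3 + 0)²)/(81 + (3 + 0)) = 1/178 + (-3 + 3 - 6*3²)/(81 + 3) = 1/178 + (-3 + 3 - 6*9)/84 = 1/178 + (-3 + 3 - 54)/84 = 1/178 + (1/84)*(-54) = 1/178 - 9/14 = -397/623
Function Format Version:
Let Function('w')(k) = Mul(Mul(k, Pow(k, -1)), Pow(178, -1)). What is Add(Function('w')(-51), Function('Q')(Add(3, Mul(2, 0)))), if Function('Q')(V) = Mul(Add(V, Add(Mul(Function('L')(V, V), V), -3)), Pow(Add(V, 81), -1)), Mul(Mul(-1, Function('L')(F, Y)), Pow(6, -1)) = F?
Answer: Rational(-397, 623) ≈ -0.63724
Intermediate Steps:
Function('L')(F, Y) = Mul(-6, F)
Function('w')(k) = Rational(1, 178) (Function('w')(k) = Mul(1, Rational(1, 178)) = Rational(1, 178))
Function('Q')(V) = Mul(Pow(Add(81, V), -1), Add(-3, V, Mul(-6, Pow(V, 2)))) (Function('Q')(V) = Mul(Add(V, Add(Mul(Mul(-6, V), V), -3)), Pow(Add(V, 81), -1)) = Mul(Add(V, Add(Mul(-6, Pow(V, 2)), -3)), Pow(Add(81, V), -1)) = Mul(Add(V, Add(-3, Mul(-6, Pow(V, 2)))), Pow(Add(81, V), -1)) = Mul(Add(-3, V, Mul(-6, Pow(V, 2))), Pow(Add(81, V), -1)) = Mul(Pow(Add(81, V), -1), Add(-3, V, Mul(-6, Pow(V, 2)))))
Add(Function('w')(-51), Function('Q')(Add(3, Mul(2, 0)))) = Add(Rational(1, 178), Mul(Pow(Add(81, Add(3, Mul(2, 0))), -1), Add(-3, Add(3, Mul(2, 0)), Mul(-6, Pow(Add(3, Mul(2, 0)), 2))))) = Add(Rational(1, 178), Mul(Pow(Add(81, Add(3, 0)), -1), Add(-3, Add(3, 0), Mul(-6, Pow(Add(3, 0), 2))))) = Add(Rational(1, 178), Mul(Pow(Add(81, 3), -1), Add(-3, 3, Mul(-6, Pow(3, 2))))) = Add(Rational(1, 178), Mul(Pow(84, -1), Add(-3, 3, Mul(-6, 9)))) = Add(Rational(1, 178), Mul(Rational(1, 84), Add(-3, 3, -54))) = Add(Rational(1, 178), Mul(Rational(1, 84), -54)) = Add(Rational(1, 178), Rational(-9, 14)) = Rational(-397, 623)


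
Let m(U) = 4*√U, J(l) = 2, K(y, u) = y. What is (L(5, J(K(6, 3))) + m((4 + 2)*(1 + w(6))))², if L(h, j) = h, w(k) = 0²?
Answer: 121 + 40*√6 ≈ 218.98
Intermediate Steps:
w(k) = 0
(L(5, J(K(6, 3))) + m((4 + 2)*(1 + w(6))))² = (5 + 4*√((4 + 2)*(1 + 0)))² = (5 + 4*√(6*1))² = (5 + 4*√6)²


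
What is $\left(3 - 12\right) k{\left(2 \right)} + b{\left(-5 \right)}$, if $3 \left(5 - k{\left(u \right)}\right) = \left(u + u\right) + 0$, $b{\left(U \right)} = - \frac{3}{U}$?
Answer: $- \frac{162}{5} \approx -32.4$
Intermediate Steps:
$k{\left(u \right)} = 5 - \frac{2 u}{3}$ ($k{\left(u \right)} = 5 - \frac{\left(u + u\right) + 0}{3} = 5 - \frac{2 u + 0}{3} = 5 - \frac{2 u}{3}$)
$\left(3 - 12\right) k{\left(2 \right)} + b{\left(-5 \right)} = \left(3 - 12\right) \left(5 - \frac{4}{3}\right) - \frac{3}{-5} = \left(3 - 12\right) \left(5 - \frac{4}{3}\right) - - \frac{3}{5} = \left(-9\right) \frac{11}{3} + \frac{3}{5} = -33 + \frac{3}{5} = - \frac{162}{5}$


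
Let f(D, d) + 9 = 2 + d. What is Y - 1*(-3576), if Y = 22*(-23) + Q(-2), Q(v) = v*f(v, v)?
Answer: 3088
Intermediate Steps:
f(D, d) = -7 + d (f(D, d) = -9 + (2 + d) = -7 + d)
Q(v) = v*(-7 + v)
Y = -488 (Y = 22*(-23) - 2*(-7 - 2) = -506 - 2*(-9) = -506 + 18 = -488)
Y - 1*(-3576) = -488 - 1*(-3576) = -488 + 3576 = 3088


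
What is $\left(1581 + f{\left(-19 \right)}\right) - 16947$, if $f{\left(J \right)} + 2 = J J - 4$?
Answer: $-15011$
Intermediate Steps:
$f{\left(J \right)} = -6 + J^{2}$ ($f{\left(J \right)} = -2 + \left(J J - 4\right) = -2 + \left(J^{2} - 4\right) = -2 + \left(-4 + J^{2}\right) = -6 + J^{2}$)
$\left(1581 + f{\left(-19 \right)}\right) - 16947 = \left(1581 - \left(6 - \left(-19\right)^{2}\right)\right) - 16947 = \left(1581 + \left(-6 + 361\right)\right) - 16947 = \left(1581 + 355\right) - 16947 = 1936 - 16947 = -15011$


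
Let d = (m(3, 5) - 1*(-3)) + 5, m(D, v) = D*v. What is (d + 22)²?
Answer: 2025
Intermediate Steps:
d = 23 (d = (3*5 - 1*(-3)) + 5 = (15 + 3) + 5 = 18 + 5 = 23)
(d + 22)² = (23 + 22)² = 45² = 2025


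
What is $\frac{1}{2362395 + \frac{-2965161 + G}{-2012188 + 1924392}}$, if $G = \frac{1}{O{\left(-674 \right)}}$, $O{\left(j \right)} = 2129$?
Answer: $\frac{46729421}{110394928730237} \approx 4.2329 \cdot 10^{-7}$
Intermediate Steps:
$G = \frac{1}{2129} \approx 0.0004697$
$\frac{1}{2362395 + \frac{-2965161 + G}{-2012188 + 1924392}} = \frac{1}{2362395 + \frac{-2965161 + \frac{1}{2129}}{-2012188 + 1924392}} = \frac{1}{2362395 - \frac{6312827768}{2129 \left(-87796\right)}} = \frac{1}{2362395 - - \frac{1578206942}{46729421}} = \frac{1}{2362395 + \frac{1578206942}{46729421}} = \frac{1}{\frac{110394928730237}{46729421}} = \frac{46729421}{110394928730237}$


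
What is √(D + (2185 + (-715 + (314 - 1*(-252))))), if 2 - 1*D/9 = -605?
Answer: √7499 ≈ 86.597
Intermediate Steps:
D = 5463 (D = 18 - 9*(-605) = 18 + 5445 = 5463)
√(D + (2185 + (-715 + (314 - 1*(-252))))) = √(5463 + (2185 + (-715 + (314 - 1*(-252))))) = √(5463 + (2185 + (-715 + (314 + 252)))) = √(5463 + (2185 + (-715 + 566))) = √(5463 + (2185 - 149)) = √(5463 + 2036) = √7499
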